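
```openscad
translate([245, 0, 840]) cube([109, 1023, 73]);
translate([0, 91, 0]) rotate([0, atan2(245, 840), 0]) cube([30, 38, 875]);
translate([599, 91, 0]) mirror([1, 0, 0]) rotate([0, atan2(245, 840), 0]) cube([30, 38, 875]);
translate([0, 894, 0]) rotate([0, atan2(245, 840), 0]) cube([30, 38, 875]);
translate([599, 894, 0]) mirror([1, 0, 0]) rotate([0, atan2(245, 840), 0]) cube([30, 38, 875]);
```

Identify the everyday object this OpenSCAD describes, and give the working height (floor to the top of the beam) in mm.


A sawhorse. The overall height is 913 mm.

A beam across two mirrored pairs of raked legs — a sawhorse. The beam's underside is at z = 840 (matching the legs' vertical rise in atan2(245, 840)) and the beam is 73 mm tall, so its top is at 840 + 73 = 913 mm. The raked legs top out at the beam's underside, so that is the highest point.


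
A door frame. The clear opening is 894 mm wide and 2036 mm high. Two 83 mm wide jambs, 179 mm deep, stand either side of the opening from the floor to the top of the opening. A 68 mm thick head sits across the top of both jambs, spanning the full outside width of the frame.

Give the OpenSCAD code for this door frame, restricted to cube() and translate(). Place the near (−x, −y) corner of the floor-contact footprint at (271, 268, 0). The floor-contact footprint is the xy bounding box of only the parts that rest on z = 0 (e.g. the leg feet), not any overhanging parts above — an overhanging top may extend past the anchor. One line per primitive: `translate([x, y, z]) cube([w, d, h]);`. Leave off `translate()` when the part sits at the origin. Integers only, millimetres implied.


translate([271, 268, 0]) cube([83, 179, 2036]);
translate([1248, 268, 0]) cube([83, 179, 2036]);
translate([271, 268, 2036]) cube([1060, 179, 68]);


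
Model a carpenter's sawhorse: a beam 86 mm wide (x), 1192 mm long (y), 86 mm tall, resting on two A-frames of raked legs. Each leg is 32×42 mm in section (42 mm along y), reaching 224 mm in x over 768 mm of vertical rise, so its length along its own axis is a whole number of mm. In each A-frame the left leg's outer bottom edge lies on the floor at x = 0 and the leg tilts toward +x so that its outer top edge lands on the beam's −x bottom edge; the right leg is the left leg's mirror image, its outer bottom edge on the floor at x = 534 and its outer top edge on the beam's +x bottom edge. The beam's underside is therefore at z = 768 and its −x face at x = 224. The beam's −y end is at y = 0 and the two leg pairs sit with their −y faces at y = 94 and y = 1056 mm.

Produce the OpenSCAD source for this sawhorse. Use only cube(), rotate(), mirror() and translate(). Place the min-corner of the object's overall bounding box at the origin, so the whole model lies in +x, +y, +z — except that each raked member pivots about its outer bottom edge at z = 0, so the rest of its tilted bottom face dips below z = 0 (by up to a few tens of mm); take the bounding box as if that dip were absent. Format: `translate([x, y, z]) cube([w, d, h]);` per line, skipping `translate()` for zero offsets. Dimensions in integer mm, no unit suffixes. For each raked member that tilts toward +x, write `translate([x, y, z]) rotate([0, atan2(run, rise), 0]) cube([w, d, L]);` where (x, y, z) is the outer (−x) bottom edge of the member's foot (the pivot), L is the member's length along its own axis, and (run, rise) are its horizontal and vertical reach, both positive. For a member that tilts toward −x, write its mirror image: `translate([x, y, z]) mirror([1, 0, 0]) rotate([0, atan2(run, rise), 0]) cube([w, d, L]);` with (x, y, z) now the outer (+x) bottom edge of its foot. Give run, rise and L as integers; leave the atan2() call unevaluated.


translate([224, 0, 768]) cube([86, 1192, 86]);
translate([0, 94, 0]) rotate([0, atan2(224, 768), 0]) cube([32, 42, 800]);
translate([534, 94, 0]) mirror([1, 0, 0]) rotate([0, atan2(224, 768), 0]) cube([32, 42, 800]);
translate([0, 1056, 0]) rotate([0, atan2(224, 768), 0]) cube([32, 42, 800]);
translate([534, 1056, 0]) mirror([1, 0, 0]) rotate([0, atan2(224, 768), 0]) cube([32, 42, 800]);


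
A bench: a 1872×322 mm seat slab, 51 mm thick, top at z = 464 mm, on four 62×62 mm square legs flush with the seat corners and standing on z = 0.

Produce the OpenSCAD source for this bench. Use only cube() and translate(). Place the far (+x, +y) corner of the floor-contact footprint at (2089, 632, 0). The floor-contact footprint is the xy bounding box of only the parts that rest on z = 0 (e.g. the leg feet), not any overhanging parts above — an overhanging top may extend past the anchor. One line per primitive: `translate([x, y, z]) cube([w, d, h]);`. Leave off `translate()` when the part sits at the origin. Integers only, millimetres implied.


translate([217, 310, 413]) cube([1872, 322, 51]);
translate([217, 310, 0]) cube([62, 62, 413]);
translate([217, 570, 0]) cube([62, 62, 413]);
translate([2027, 310, 0]) cube([62, 62, 413]);
translate([2027, 570, 0]) cube([62, 62, 413]);


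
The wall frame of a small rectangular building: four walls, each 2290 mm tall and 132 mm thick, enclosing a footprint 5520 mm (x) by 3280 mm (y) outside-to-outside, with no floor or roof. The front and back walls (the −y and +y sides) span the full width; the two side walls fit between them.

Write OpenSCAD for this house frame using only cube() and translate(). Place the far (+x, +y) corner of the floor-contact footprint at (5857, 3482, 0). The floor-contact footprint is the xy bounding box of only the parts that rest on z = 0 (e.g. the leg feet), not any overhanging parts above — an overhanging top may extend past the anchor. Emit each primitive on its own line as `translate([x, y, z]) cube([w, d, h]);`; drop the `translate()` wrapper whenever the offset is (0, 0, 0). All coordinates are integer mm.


translate([337, 202, 0]) cube([5520, 132, 2290]);
translate([337, 3350, 0]) cube([5520, 132, 2290]);
translate([337, 334, 0]) cube([132, 3016, 2290]);
translate([5725, 334, 0]) cube([132, 3016, 2290]);


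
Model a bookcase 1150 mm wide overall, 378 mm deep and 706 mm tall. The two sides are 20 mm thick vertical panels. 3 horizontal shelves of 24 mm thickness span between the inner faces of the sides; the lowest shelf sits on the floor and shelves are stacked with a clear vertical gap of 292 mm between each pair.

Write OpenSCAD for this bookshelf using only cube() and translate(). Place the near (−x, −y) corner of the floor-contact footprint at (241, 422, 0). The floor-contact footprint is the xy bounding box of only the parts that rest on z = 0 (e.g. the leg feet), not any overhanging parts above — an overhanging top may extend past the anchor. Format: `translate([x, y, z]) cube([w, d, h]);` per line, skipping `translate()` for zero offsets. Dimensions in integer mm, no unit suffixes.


translate([241, 422, 0]) cube([20, 378, 706]);
translate([1371, 422, 0]) cube([20, 378, 706]);
translate([261, 422, 0]) cube([1110, 378, 24]);
translate([261, 422, 316]) cube([1110, 378, 24]);
translate([261, 422, 632]) cube([1110, 378, 24]);


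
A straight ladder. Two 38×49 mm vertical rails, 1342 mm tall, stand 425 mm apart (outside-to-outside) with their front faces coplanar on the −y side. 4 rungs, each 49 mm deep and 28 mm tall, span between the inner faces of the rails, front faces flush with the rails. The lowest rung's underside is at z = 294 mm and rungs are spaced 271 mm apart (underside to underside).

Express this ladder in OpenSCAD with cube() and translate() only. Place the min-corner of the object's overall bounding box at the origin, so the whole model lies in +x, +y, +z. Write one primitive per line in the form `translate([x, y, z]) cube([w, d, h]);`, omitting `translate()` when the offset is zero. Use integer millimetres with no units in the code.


// rung span = 425 - 2*38 = 349
// rung[k] z = 294 + k*271
cube([38, 49, 1342]);
translate([387, 0, 0]) cube([38, 49, 1342]);
translate([38, 0, 294]) cube([349, 49, 28]);
translate([38, 0, 565]) cube([349, 49, 28]);
translate([38, 0, 836]) cube([349, 49, 28]);
translate([38, 0, 1107]) cube([349, 49, 28]);


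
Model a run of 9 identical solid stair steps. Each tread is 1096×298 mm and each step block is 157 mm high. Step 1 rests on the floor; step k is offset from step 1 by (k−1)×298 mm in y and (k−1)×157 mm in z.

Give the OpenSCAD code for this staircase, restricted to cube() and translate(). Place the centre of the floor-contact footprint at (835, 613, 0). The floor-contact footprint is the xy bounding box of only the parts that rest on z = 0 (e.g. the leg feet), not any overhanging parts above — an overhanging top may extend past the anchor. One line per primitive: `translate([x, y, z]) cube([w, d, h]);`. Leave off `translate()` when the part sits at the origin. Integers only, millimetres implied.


translate([287, 464, 0]) cube([1096, 298, 157]);
translate([287, 762, 157]) cube([1096, 298, 157]);
translate([287, 1060, 314]) cube([1096, 298, 157]);
translate([287, 1358, 471]) cube([1096, 298, 157]);
translate([287, 1656, 628]) cube([1096, 298, 157]);
translate([287, 1954, 785]) cube([1096, 298, 157]);
translate([287, 2252, 942]) cube([1096, 298, 157]);
translate([287, 2550, 1099]) cube([1096, 298, 157]);
translate([287, 2848, 1256]) cube([1096, 298, 157]);


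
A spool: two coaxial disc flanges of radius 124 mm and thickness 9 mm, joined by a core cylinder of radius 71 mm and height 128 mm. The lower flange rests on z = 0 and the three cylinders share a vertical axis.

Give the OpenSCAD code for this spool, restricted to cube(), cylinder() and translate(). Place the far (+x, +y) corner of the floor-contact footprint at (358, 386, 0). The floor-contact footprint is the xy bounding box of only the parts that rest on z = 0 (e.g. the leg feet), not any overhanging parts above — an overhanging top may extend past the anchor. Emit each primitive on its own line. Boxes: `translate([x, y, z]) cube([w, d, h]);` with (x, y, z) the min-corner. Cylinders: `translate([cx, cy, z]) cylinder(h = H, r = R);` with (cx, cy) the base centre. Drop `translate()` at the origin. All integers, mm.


translate([234, 262, 0]) cylinder(h = 9, r = 124);
translate([234, 262, 9]) cylinder(h = 128, r = 71);
translate([234, 262, 137]) cylinder(h = 9, r = 124);


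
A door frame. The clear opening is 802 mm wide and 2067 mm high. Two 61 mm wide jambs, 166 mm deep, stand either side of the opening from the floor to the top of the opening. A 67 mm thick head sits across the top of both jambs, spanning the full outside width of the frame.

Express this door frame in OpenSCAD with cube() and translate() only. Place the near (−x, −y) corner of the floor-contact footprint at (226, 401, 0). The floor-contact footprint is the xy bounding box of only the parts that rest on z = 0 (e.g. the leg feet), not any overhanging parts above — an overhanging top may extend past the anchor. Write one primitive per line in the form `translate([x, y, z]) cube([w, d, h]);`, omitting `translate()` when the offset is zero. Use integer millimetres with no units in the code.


translate([226, 401, 0]) cube([61, 166, 2067]);
translate([1089, 401, 0]) cube([61, 166, 2067]);
translate([226, 401, 2067]) cube([924, 166, 67]);


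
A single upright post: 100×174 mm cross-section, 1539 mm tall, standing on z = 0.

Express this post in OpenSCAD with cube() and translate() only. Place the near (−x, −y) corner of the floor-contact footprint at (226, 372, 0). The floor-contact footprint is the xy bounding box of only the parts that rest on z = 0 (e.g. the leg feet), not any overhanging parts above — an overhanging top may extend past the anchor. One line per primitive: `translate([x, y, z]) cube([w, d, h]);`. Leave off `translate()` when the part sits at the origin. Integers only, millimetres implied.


translate([226, 372, 0]) cube([100, 174, 1539]);


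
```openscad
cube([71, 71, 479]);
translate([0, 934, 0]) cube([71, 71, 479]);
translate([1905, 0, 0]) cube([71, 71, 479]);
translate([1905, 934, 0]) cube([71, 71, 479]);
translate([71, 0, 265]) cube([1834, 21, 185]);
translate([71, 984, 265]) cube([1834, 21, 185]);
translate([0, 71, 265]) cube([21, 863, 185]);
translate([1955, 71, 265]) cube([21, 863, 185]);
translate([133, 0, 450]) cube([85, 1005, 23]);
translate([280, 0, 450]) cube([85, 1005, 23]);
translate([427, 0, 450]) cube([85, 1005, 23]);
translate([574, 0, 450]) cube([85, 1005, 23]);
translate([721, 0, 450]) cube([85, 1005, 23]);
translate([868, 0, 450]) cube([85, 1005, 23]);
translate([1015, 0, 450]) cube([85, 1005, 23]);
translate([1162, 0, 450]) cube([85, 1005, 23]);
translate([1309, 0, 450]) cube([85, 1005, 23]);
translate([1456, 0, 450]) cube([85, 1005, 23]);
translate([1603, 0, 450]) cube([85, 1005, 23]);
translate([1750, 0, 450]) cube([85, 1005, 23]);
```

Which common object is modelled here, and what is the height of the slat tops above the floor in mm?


A bed frame. The slat-top height is 473 mm.

Four posts, four rails, and a row of slats — a bed frame. Slats sit on the rails at z = 265 + 185 = 450; with slat thickness 23, the top is 473 mm.


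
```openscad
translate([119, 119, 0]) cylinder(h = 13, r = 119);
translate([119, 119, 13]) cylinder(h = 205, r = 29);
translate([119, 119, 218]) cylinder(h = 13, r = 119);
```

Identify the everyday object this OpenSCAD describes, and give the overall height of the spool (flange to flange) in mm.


A spool. The overall height is 231 mm.

Three coaxial cylinders, large–small–large — a spool. Two 13 mm flanges and a 205 mm core give 13 + 205 + 13 = 231 mm.


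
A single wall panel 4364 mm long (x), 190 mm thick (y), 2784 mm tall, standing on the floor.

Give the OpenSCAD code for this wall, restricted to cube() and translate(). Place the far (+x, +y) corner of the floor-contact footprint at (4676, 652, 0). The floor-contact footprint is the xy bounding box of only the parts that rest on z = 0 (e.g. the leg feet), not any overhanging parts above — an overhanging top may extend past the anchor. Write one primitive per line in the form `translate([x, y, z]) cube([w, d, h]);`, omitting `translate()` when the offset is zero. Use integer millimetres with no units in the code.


translate([312, 462, 0]) cube([4364, 190, 2784]);


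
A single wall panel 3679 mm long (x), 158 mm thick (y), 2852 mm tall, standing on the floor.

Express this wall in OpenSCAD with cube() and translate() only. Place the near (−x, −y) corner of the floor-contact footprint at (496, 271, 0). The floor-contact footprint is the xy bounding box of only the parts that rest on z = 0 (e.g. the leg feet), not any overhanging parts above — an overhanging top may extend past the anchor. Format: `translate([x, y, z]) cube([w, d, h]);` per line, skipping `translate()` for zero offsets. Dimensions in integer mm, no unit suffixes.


translate([496, 271, 0]) cube([3679, 158, 2852]);


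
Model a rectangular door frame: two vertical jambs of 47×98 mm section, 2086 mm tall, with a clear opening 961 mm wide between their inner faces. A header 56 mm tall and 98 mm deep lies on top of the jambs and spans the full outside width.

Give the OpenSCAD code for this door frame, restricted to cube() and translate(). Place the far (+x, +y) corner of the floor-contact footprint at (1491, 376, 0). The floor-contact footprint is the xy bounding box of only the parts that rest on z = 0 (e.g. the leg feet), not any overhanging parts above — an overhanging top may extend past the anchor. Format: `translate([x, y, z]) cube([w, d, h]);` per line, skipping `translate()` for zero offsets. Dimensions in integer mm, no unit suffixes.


translate([436, 278, 0]) cube([47, 98, 2086]);
translate([1444, 278, 0]) cube([47, 98, 2086]);
translate([436, 278, 2086]) cube([1055, 98, 56]);


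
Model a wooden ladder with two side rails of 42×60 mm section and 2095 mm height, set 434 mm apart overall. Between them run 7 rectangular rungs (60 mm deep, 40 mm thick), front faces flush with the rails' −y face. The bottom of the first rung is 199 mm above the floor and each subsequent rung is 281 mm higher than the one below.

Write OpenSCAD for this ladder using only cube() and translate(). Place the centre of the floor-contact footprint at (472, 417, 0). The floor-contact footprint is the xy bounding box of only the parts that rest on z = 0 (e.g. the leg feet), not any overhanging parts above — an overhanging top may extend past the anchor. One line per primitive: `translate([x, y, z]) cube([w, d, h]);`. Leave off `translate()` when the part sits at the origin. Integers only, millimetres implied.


translate([255, 387, 0]) cube([42, 60, 2095]);
translate([647, 387, 0]) cube([42, 60, 2095]);
translate([297, 387, 199]) cube([350, 60, 40]);
translate([297, 387, 480]) cube([350, 60, 40]);
translate([297, 387, 761]) cube([350, 60, 40]);
translate([297, 387, 1042]) cube([350, 60, 40]);
translate([297, 387, 1323]) cube([350, 60, 40]);
translate([297, 387, 1604]) cube([350, 60, 40]);
translate([297, 387, 1885]) cube([350, 60, 40]);


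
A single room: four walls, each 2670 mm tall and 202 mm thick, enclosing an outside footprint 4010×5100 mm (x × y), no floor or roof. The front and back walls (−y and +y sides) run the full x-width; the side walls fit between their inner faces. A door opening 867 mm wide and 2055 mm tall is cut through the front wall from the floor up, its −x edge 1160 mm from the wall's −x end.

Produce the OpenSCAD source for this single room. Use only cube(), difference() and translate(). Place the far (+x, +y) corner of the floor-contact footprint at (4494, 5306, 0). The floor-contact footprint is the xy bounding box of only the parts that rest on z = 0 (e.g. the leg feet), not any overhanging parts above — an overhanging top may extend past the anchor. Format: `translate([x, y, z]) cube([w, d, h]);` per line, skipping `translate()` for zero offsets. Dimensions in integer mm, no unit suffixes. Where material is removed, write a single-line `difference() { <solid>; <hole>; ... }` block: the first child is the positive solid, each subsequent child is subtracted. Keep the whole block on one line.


difference() { translate([484, 206, 0]) cube([4010, 202, 2670]); translate([1644, 206, 0]) cube([867, 202, 2055]); }
translate([484, 5104, 0]) cube([4010, 202, 2670]);
translate([484, 408, 0]) cube([202, 4696, 2670]);
translate([4292, 408, 0]) cube([202, 4696, 2670]);


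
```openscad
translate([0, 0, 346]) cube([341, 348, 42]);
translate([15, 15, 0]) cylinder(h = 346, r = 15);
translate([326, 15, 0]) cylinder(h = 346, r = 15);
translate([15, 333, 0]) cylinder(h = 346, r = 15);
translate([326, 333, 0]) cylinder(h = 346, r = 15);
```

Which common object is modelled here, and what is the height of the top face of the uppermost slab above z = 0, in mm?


A stool. The seat height is 388 mm.

A 341×348×42 slab at z = 346 on four corner cylinders — a stool. The seat top is 346 + 42 = 388 mm.


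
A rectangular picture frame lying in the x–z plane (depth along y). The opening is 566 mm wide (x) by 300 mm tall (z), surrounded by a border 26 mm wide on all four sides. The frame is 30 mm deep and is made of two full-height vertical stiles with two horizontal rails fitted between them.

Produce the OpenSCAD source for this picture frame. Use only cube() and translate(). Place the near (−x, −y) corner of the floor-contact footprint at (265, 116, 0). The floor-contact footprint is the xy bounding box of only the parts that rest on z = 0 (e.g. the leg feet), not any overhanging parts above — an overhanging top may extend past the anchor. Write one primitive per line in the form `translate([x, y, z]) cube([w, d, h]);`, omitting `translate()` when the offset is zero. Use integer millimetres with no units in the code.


translate([265, 116, 0]) cube([26, 30, 352]);
translate([857, 116, 0]) cube([26, 30, 352]);
translate([291, 116, 0]) cube([566, 30, 26]);
translate([291, 116, 326]) cube([566, 30, 26]);


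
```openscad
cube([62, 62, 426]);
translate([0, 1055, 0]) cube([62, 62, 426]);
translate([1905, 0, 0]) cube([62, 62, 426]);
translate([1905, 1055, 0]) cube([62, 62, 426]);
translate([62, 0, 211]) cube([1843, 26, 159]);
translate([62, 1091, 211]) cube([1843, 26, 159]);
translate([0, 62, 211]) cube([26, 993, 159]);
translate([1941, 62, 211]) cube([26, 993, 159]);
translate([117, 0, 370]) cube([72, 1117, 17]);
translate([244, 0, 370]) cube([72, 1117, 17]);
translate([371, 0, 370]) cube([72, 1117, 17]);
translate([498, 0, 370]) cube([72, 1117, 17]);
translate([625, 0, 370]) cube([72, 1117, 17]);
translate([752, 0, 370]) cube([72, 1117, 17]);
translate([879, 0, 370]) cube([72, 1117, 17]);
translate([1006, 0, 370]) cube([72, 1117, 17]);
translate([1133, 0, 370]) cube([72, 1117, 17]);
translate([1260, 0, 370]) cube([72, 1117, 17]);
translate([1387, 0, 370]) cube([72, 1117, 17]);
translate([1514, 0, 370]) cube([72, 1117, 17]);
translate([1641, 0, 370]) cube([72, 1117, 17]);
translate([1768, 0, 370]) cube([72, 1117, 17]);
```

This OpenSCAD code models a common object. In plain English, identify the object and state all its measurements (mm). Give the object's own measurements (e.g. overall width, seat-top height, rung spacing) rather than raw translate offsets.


A bed frame 1967 mm long (x) by 1117 mm wide (y). Four 62×62 mm corner posts, 426 mm tall, at the corners of the footprint. Four rails of 26 mm thickness and 159 mm height run between adjacent posts with their undersides at z = 211 mm, their outer faces flush with the outside of the frame (the two x-running rails run between the posts' inner faces; the two y-running rails run between the posts' inner faces). 14 slats, each 72 mm wide (x) and 17 mm thick, lie across the top of the two x-running rails, running the full 1117 mm width of the frame in y; along x they sit between the end posts with a 55 mm gap after the −x posts and between neighbouring slats, leaving 65 mm before the +x posts.


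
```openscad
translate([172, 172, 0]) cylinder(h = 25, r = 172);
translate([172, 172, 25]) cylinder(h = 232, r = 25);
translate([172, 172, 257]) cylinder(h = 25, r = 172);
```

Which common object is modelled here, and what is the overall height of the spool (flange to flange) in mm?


A spool. The overall height is 282 mm.

Three coaxial cylinders, large–small–large — a spool. Two 25 mm flanges and a 232 mm core give 25 + 232 + 25 = 282 mm.


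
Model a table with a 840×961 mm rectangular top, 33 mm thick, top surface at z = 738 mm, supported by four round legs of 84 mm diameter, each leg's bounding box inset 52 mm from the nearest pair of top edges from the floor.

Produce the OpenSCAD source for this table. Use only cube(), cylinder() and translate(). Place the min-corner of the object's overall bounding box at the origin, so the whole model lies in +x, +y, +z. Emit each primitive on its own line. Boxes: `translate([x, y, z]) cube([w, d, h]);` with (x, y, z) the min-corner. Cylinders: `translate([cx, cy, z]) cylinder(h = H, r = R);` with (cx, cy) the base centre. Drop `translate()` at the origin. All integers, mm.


translate([0, 0, 705]) cube([840, 961, 33]);
translate([94, 94, 0]) cylinder(h = 705, r = 42);
translate([746, 94, 0]) cylinder(h = 705, r = 42);
translate([94, 867, 0]) cylinder(h = 705, r = 42);
translate([746, 867, 0]) cylinder(h = 705, r = 42);


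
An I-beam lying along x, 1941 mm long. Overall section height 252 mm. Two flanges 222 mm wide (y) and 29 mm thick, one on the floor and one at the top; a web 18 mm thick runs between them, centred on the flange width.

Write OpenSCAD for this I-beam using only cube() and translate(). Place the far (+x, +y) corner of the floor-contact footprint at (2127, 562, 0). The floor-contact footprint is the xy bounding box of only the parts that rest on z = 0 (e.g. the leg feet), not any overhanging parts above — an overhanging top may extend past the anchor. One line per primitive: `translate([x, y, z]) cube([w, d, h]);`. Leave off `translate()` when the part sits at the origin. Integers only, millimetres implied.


translate([186, 340, 0]) cube([1941, 222, 29]);
translate([186, 442, 29]) cube([1941, 18, 194]);
translate([186, 340, 223]) cube([1941, 222, 29]);


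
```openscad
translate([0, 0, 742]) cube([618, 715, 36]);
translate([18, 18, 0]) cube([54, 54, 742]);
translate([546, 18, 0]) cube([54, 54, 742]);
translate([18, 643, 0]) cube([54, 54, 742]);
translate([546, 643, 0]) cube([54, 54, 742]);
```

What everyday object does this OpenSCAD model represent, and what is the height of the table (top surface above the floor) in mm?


A table. The table height is 778 mm.

A 618×715×36 slab sits at z = 742 on four 54 mm square posts — a table. The top surface is at 742 + 36 = 778 mm.


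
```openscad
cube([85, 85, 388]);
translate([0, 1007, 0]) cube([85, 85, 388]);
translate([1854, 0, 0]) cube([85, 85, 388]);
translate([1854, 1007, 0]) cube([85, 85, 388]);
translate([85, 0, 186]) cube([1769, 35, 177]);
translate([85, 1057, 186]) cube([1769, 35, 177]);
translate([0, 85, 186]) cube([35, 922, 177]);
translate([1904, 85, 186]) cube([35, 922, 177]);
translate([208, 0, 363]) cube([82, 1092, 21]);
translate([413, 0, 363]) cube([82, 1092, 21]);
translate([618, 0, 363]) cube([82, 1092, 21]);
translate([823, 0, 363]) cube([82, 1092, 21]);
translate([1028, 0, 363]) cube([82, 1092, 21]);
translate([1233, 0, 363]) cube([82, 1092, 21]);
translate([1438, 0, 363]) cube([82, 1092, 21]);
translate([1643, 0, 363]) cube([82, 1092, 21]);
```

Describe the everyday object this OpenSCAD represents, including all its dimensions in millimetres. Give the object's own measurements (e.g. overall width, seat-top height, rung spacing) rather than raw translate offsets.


A bed frame 1939 mm long (x) by 1092 mm wide (y). Four 85×85 mm corner posts, 388 mm tall, at the corners of the footprint. Four rails of 35 mm thickness and 177 mm height run between adjacent posts with their undersides at z = 186 mm, their outer faces flush with the outside of the frame (the two x-running rails run between the posts' inner faces; the two y-running rails run between the posts' inner faces). 8 slats, each 82 mm wide (x) and 21 mm thick, lie across the top of the two x-running rails, running the full 1092 mm width of the frame in y; along x they sit between the end posts with a 123 mm gap after the −x posts and between neighbouring slats, leaving 129 mm before the +x posts.


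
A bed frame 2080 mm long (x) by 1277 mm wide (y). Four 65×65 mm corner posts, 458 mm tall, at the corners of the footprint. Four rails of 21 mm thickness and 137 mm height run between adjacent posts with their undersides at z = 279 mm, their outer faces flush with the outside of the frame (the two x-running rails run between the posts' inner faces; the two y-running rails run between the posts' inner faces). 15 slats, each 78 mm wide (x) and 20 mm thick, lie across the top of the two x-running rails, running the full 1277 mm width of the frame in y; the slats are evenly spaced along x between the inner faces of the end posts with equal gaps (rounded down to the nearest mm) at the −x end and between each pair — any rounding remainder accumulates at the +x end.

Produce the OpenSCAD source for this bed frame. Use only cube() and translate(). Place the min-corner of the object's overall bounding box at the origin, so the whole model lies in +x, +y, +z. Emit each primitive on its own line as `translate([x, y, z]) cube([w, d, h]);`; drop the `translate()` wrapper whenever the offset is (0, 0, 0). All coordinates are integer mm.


// slat z = rail_z + rail_h = 279 + 137 = 416
// slat gap = ⌊(1950 − 15·78) / 16⌋ = 48
cube([65, 65, 458]);
translate([0, 1212, 0]) cube([65, 65, 458]);
translate([2015, 0, 0]) cube([65, 65, 458]);
translate([2015, 1212, 0]) cube([65, 65, 458]);
translate([65, 0, 279]) cube([1950, 21, 137]);
translate([65, 1256, 279]) cube([1950, 21, 137]);
translate([0, 65, 279]) cube([21, 1147, 137]);
translate([2059, 65, 279]) cube([21, 1147, 137]);
translate([113, 0, 416]) cube([78, 1277, 20]);
translate([239, 0, 416]) cube([78, 1277, 20]);
translate([365, 0, 416]) cube([78, 1277, 20]);
translate([491, 0, 416]) cube([78, 1277, 20]);
translate([617, 0, 416]) cube([78, 1277, 20]);
translate([743, 0, 416]) cube([78, 1277, 20]);
translate([869, 0, 416]) cube([78, 1277, 20]);
translate([995, 0, 416]) cube([78, 1277, 20]);
translate([1121, 0, 416]) cube([78, 1277, 20]);
translate([1247, 0, 416]) cube([78, 1277, 20]);
translate([1373, 0, 416]) cube([78, 1277, 20]);
translate([1499, 0, 416]) cube([78, 1277, 20]);
translate([1625, 0, 416]) cube([78, 1277, 20]);
translate([1751, 0, 416]) cube([78, 1277, 20]);
translate([1877, 0, 416]) cube([78, 1277, 20]);


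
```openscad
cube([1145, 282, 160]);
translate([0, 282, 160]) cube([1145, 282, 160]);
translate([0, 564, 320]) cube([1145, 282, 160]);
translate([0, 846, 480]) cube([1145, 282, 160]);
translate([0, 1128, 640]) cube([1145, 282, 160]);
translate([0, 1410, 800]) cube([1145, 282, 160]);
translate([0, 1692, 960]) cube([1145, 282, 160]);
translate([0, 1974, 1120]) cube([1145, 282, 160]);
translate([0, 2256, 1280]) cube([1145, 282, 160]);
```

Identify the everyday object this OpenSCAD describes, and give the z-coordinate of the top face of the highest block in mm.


A staircase. The total rise is 1440 mm.

9 identical blocks, each offset up and back from the previous — a staircase. Each step is 160 mm tall and there are 9 of them, so the total rise is 9 × 160 = 1440 mm.


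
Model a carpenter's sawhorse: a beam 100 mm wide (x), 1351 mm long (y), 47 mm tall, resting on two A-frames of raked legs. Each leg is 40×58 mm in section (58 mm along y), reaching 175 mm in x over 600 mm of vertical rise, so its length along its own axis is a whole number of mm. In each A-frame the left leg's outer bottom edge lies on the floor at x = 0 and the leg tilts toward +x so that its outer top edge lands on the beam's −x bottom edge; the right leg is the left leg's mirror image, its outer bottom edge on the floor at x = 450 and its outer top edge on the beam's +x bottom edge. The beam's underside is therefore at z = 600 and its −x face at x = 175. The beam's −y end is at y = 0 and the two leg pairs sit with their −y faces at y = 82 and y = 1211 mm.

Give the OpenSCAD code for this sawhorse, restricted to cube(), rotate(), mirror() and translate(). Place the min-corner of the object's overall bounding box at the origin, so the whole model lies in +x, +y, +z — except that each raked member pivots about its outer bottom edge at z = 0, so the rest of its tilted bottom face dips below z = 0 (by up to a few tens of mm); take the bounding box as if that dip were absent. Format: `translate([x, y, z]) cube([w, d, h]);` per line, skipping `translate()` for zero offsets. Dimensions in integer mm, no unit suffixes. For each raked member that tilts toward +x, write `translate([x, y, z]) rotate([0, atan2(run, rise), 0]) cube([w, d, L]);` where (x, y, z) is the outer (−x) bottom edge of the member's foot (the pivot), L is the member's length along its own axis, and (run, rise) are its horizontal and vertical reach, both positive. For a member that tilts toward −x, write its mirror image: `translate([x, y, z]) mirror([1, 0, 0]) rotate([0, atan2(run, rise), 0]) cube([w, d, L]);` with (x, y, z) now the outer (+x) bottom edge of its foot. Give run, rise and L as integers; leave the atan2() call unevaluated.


translate([175, 0, 600]) cube([100, 1351, 47]);
translate([0, 82, 0]) rotate([0, atan2(175, 600), 0]) cube([40, 58, 625]);
translate([450, 82, 0]) mirror([1, 0, 0]) rotate([0, atan2(175, 600), 0]) cube([40, 58, 625]);
translate([0, 1211, 0]) rotate([0, atan2(175, 600), 0]) cube([40, 58, 625]);
translate([450, 1211, 0]) mirror([1, 0, 0]) rotate([0, atan2(175, 600), 0]) cube([40, 58, 625]);


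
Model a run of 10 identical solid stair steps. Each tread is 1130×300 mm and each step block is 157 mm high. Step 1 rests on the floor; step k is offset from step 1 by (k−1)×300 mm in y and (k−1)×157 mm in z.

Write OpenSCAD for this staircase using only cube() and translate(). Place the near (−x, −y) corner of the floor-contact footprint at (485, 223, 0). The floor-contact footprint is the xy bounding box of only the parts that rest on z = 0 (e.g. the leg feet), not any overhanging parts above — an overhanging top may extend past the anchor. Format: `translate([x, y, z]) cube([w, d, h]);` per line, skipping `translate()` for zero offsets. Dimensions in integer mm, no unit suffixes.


translate([485, 223, 0]) cube([1130, 300, 157]);
translate([485, 523, 157]) cube([1130, 300, 157]);
translate([485, 823, 314]) cube([1130, 300, 157]);
translate([485, 1123, 471]) cube([1130, 300, 157]);
translate([485, 1423, 628]) cube([1130, 300, 157]);
translate([485, 1723, 785]) cube([1130, 300, 157]);
translate([485, 2023, 942]) cube([1130, 300, 157]);
translate([485, 2323, 1099]) cube([1130, 300, 157]);
translate([485, 2623, 1256]) cube([1130, 300, 157]);
translate([485, 2923, 1413]) cube([1130, 300, 157]);


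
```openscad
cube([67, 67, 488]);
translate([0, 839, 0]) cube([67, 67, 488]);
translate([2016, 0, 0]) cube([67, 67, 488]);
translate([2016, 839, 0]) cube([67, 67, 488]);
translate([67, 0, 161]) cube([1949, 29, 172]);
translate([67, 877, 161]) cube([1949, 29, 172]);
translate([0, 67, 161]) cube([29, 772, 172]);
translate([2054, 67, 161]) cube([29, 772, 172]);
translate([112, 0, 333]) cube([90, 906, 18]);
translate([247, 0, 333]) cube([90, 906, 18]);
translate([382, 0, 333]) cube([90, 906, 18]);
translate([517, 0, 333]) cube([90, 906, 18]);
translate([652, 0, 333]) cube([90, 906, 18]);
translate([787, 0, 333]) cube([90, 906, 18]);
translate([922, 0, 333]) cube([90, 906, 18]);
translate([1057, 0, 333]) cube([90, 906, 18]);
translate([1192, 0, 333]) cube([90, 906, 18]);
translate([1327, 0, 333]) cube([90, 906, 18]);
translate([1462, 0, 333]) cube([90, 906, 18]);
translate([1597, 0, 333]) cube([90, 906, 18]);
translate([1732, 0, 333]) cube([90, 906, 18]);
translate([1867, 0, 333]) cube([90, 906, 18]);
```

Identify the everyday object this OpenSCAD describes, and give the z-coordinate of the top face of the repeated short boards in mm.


A bed frame. The slat-top height is 351 mm.

Four posts, four rails, and a row of slats — a bed frame. Slats sit on the rails at z = 161 + 172 = 333; with slat thickness 18, the top is 351 mm.


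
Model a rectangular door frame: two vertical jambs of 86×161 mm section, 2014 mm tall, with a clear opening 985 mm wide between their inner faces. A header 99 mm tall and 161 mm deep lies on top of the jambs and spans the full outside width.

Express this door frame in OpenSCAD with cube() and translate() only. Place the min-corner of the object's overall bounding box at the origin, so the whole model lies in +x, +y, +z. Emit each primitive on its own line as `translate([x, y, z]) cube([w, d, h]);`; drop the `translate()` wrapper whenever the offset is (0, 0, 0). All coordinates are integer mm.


cube([86, 161, 2014]);
translate([1071, 0, 0]) cube([86, 161, 2014]);
translate([0, 0, 2014]) cube([1157, 161, 99]);


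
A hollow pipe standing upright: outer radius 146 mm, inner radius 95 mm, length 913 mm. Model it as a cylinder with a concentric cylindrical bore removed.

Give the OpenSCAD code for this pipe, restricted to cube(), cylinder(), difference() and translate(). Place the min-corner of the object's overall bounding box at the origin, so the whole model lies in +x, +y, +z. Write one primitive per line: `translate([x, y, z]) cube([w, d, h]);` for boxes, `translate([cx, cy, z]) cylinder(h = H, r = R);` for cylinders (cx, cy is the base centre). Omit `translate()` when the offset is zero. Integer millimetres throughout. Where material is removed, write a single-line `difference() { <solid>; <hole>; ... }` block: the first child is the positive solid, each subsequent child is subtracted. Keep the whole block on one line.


difference() { translate([146, 146, 0]) cylinder(h = 913, r = 146); translate([146, 146, 0]) cylinder(h = 913, r = 95); }


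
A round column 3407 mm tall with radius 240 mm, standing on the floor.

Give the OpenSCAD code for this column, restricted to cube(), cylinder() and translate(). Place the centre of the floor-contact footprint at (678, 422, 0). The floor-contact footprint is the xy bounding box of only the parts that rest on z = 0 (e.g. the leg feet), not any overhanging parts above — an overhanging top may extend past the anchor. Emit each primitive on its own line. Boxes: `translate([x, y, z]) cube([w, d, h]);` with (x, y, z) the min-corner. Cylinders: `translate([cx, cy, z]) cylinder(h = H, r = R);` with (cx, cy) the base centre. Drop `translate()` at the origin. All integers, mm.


translate([678, 422, 0]) cylinder(h = 3407, r = 240);


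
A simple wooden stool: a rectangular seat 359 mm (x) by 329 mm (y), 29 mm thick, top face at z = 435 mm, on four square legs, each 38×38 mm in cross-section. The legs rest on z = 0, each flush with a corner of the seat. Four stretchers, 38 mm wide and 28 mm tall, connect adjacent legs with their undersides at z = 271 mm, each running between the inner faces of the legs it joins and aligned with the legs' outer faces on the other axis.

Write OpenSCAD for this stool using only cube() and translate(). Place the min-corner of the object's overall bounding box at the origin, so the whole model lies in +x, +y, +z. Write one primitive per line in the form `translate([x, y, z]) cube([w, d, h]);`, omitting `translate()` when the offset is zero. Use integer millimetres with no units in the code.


// leg_h = 435 - 29 = 406
// stretcher span = 359 - 2*38 = 283
translate([0, 0, 406]) cube([359, 329, 29]);
cube([38, 38, 406]);
translate([321, 0, 0]) cube([38, 38, 406]);
translate([0, 291, 0]) cube([38, 38, 406]);
translate([321, 291, 0]) cube([38, 38, 406]);
translate([38, 0, 271]) cube([283, 38, 28]);
translate([38, 291, 271]) cube([283, 38, 28]);
translate([0, 38, 271]) cube([38, 253, 28]);
translate([321, 38, 271]) cube([38, 253, 28]);


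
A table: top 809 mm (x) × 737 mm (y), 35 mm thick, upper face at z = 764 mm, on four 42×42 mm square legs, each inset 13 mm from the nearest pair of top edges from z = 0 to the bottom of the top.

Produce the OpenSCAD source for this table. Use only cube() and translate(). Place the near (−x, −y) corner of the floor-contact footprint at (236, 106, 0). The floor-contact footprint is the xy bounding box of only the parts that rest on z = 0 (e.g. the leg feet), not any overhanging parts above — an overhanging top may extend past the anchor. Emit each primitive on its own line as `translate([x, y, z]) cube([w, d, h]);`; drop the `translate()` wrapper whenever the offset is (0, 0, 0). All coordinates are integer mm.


translate([223, 93, 729]) cube([809, 737, 35]);
translate([236, 106, 0]) cube([42, 42, 729]);
translate([977, 106, 0]) cube([42, 42, 729]);
translate([236, 775, 0]) cube([42, 42, 729]);
translate([977, 775, 0]) cube([42, 42, 729]);


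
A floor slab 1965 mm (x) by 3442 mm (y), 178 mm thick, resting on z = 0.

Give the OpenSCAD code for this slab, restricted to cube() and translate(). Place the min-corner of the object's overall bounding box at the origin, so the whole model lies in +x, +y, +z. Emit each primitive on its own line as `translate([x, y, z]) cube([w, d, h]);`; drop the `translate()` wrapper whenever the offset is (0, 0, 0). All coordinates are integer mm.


cube([1965, 3442, 178]);


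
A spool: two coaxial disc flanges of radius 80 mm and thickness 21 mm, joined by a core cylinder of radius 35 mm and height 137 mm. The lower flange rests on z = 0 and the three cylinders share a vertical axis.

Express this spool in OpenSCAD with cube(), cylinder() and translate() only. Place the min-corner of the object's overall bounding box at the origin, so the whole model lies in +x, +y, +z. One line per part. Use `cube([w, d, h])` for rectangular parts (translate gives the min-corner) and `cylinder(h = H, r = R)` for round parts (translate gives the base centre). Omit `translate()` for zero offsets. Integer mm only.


translate([80, 80, 0]) cylinder(h = 21, r = 80);
translate([80, 80, 21]) cylinder(h = 137, r = 35);
translate([80, 80, 158]) cylinder(h = 21, r = 80);


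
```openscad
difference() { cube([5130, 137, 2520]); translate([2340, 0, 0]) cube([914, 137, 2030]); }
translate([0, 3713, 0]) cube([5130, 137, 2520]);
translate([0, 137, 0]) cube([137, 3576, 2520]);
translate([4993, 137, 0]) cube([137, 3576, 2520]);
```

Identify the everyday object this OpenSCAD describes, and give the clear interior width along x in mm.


A single room. The interior width is 4856 mm.

Four walls enclosing a rectangle with a door in the front wall — a room. Outside width 5130 minus two 137 mm walls gives 4856 mm.
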